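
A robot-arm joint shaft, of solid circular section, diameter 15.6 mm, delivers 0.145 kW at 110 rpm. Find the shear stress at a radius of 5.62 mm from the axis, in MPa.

12.2 MPa

ω = 2π·110/60 = 11.52 rad/s, so T = P/ω = 0.145×10³ / 11.52 = 12.59 N·m.
J = πd⁴/32 = π(0.0156)⁴/32 = 5.814×10^-9 m⁴.
Shear stress varies linearly with radius: τ = T·r/J = 12.59 × 0.00562 / 5.814×10^-9 = 1.217×10^7 Pa.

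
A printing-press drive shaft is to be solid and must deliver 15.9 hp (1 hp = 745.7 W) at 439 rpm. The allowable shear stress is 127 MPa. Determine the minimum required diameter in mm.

21.8 mm

ω = 2π·439/60 = 45.97 rad/s, so T = P/ω = 15.9×745.7 / 45.97 = 257.9 N·m.
For a solid shaft τ_max = 16T/(πd³), so d = (16T/(π τ_allow))^(1/3) = (16·257.9/(π·1.27×10^8))^(1/3) = 0.02179 m.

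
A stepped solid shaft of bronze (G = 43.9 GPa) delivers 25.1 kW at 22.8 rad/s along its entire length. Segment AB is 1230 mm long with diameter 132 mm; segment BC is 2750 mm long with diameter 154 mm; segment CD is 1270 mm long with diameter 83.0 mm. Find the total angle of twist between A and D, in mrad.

9.12 mrad

ω = 22.8 rad/s, so T = P/ω = 25.1×10³ / 22.80 = 1101 N·m.
J_AB = π(0.132)⁴/32 = 2.98×10^-5 m⁴; J_BC = π(0.154)⁴/32 = 5.52×10^-5 m⁴; J_CD = π(0.0830)⁴/32 = 4.66×10^-6 m⁴.
θ = (T/G)·Σ L_i/J_i = (1101/43.9×10⁹)·(1.23/2.98×10^-5 + 2.75/5.52×10^-5 + 1.27/4.66×10^-6) = 9.119×10^-3 rad.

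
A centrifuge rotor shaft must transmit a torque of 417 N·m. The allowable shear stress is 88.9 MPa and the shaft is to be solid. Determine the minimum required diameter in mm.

For a solid shaft τ_max = 16T/(πd³), so d = (16T/(π τ_allow))^(1/3) = (16·417.0/(π·8.89×10^7))^(1/3) = 0.02880 m.

28.8 mm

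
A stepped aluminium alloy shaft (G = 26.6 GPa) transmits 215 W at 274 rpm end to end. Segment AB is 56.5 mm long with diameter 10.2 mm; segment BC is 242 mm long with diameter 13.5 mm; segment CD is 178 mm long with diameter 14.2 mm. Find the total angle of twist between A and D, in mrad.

48.4 mrad

ω = 2π·274/60 = 28.69 rad/s, so T = P/ω = 215 / 28.69 = 7.493 N·m.
J_AB = π(0.0102)⁴/32 = 1.06×10^-9 m⁴; J_BC = π(0.0135)⁴/32 = 3.26×10^-9 m⁴; J_CD = π(0.0142)⁴/32 = 3.99×10^-9 m⁴.
θ = (T/G)·Σ L_i/J_i = (7.493/26.6×10⁹)·(0.0565/1.06×10^-9 + 0.242/3.26×10^-9 + 0.178/3.99×10^-9) = 0.04844 rad.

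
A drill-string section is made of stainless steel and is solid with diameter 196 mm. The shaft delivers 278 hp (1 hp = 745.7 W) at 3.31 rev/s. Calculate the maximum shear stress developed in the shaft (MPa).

ω = 2π·3.31 = 20.80 rad/s, so T = P/ω = 278×745.7 / 20.80 = 9968 N·m.
J = πd⁴/32 = π(0.196)⁴/32 = 1.449×10^-4 m⁴.
τ_max = T·r/J = 9968 × 0.0980 / 1.449×10^-4 = 6.742×10^6 Pa.

6.74 MPa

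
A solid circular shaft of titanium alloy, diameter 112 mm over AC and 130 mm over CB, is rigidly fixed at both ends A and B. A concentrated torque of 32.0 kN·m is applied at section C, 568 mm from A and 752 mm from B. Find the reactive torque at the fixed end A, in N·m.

Compatibility: T_A·a/J_AC = T_B·b/J_CB with T_A + T_B = T₀.
J_AC = 1.54×10^-5 m⁴, J_CB = 2.80×10^-5 m⁴, so T_A = T₀·(J_AC/a)/((J_AC/a)+(J_CB/b)) = 13500 N·m, T_B = 18500 N·m.

13500 N·m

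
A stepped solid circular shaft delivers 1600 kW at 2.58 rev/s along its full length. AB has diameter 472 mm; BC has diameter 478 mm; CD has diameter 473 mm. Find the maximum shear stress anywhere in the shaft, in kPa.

4780 kPa

ω = 2π·2.58 = 16.21 rad/s, so T = P/ω = 1600×10³ / 16.21 = 98700 N·m.
Under the same torque, τ_max = 16T/(πd³) is largest where d is smallest — segment AB (d = 472 mm).
τ_max = 16·98700/(π·(0.472)³) = 4.780×10^6 Pa.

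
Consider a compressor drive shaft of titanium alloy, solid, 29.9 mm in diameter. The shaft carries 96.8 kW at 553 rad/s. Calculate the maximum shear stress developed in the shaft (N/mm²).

ω = 553 rad/s, so T = P/ω = 96.8×10³ / 553.0 = 175.0 N·m.
J = πd⁴/32 = π(0.0299)⁴/32 = 7.847×10^-8 m⁴.
τ_max = T·r/J = 175.0 × 0.0149 / 7.847×10^-8 = 3.335×10^7 Pa.

33.4 N/mm²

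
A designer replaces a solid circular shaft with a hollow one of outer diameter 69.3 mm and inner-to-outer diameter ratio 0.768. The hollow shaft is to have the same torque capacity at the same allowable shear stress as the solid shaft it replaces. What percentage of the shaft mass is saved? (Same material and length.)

45.5 %

Equal τ_max and T ⇒ the solid shaft needs d_s³ = d_o³(1−k⁴), so d_s = 69.3·(1−0.768⁴)^(1/3) = 60.10 mm.
Area ratio A_h/A_s = d_o²(1−k²)/d_s² = (1−k²)/(1−k⁴)^(2/3) = 0.5455.
Mass saving = 1 − 0.5455 = 45.5 %.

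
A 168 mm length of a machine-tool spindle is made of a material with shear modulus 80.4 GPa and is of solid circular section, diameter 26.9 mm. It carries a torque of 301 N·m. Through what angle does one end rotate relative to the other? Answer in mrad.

12.2 mrad

J = πd⁴/32 = π(0.0269)⁴/32 = 5.141×10^-8 m⁴.
θ = T·L/(G·J) = 301.0 × 0.168 / (80.4×10⁹ × 5.141×10^-8) = 0.01224 rad.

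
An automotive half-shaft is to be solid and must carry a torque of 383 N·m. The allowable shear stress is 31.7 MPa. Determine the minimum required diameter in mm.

For a solid shaft τ_max = 16T/(πd³), so d = (16T/(π τ_allow))^(1/3) = (16·383.0/(π·3.17×10^7))^(1/3) = 0.03948 m.

39.5 mm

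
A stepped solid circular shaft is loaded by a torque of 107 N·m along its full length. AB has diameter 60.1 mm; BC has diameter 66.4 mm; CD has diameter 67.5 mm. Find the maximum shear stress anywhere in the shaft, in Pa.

Under the same torque, τ_max = 16T/(πd³) is largest where d is smallest — segment AB (d = 60.1 mm).
τ_max = 16·107.0/(π·(0.0601)³) = 2.510×10^6 Pa.

2.51e6 Pa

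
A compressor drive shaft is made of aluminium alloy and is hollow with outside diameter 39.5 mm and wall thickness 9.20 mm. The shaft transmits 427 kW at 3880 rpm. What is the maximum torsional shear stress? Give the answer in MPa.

ω = 2π·3880/60 = 406.3 rad/s, so T = P/ω = 427×10³ / 406.3 = 1051 N·m.
J = π(d_o⁴ − d_i⁴)/32 = π(0.0395⁴ − 0.0211⁴)/32 = 2.195×10^-7 m⁴.
τ_max = T·r/J = 1051 × 0.0198 / 2.195×10^-7 = 9.454×10^7 Pa.

94.5 MPa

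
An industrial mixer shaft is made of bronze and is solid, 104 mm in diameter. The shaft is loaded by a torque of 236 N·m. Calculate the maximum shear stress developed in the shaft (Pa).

J = πd⁴/32 = π(0.104)⁴/32 = 1.149×10^-5 m⁴.
τ_max = T·r/J = 236.0 × 0.0520 / 1.149×10^-5 = 1.069×10^6 Pa.

1.07e6 Pa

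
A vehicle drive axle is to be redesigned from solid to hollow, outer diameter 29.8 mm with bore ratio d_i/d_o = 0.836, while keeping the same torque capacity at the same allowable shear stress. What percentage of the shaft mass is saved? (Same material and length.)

52.9 %

Equal τ_max and T ⇒ the solid shaft needs d_s³ = d_o³(1−k⁴), so d_s = 29.8·(1−0.836⁴)^(1/3) = 23.83 mm.
Area ratio A_h/A_s = d_o²(1−k²)/d_s² = (1−k²)/(1−k⁴)^(2/3) = 0.4708.
Mass saving = 1 − 0.4708 = 52.9 %.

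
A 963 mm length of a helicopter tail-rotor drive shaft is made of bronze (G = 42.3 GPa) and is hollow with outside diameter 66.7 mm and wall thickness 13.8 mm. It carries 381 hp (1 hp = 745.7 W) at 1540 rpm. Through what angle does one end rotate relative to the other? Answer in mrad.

ω = 2π·1540/60 = 161.3 rad/s, so T = P/ω = 381×745.7 / 161.3 = 1762 N·m.
J = π(d_o⁴ − d_i⁴)/32 = π(0.0667⁴ − 0.0391⁴)/32 = 1.714×10^-6 m⁴.
θ = T·L/(G·J) = 1762 × 0.963 / (42.3×10⁹ × 1.714×10^-6) = 0.02340 rad.

23.4 mrad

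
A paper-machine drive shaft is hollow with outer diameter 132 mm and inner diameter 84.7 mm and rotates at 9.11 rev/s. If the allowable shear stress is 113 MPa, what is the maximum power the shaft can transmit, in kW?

2430 kW

J = π(d_o⁴ − d_i⁴)/32 = π(0.132⁴ − 0.0847⁴)/32 = 2.475×10^-5 m⁴.
T_max = τ_allow·J/r = 1.13×10^8 × 2.475×10^-5 / 0.0660 = 42380 N·m.
ω = 2π·9.11 = 57.24 rad/s, so P_max = T_max·ω = 2.426×10^6 W.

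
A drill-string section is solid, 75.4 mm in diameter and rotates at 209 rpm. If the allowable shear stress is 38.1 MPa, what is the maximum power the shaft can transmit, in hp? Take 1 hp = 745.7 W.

J = πd⁴/32 = π(0.0754)⁴/32 = 3.173×10^-6 m⁴.
T_max = τ_allow·J/r = 3.81×10^7 × 3.173×10^-6 / 0.0377 = 3207 N·m.
ω = 2π·209/60 = 21.89 rad/s, so P_max = T_max·ω = 7.018×10^4 W.

94.1 hp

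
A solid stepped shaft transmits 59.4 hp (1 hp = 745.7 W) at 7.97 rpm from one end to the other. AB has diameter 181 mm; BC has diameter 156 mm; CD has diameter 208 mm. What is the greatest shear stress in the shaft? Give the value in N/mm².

ω = 2π·7.97/60 = 0.8346 rad/s, so T = P/ω = 59.4×745.7 / 0.8346 = 53070 N·m.
Under the same torque, τ_max = 16T/(πd³) is largest where d is smallest — segment BC (d = 156 mm).
τ_max = 16·53070/(π·(0.156)³) = 7.120×10^7 Pa.

71.2 N/mm²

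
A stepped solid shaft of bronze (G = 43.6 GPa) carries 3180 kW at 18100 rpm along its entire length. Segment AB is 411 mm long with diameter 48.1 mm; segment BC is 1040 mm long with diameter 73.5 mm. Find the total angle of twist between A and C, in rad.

0.0441 rad

ω = 2π·18100/60 = 1895 rad/s, so T = P/ω = 3180×10³ / 1895 = 1678 N·m.
J_AB = π(0.0481)⁴/32 = 5.26×10^-7 m⁴; J_BC = π(0.0735)⁴/32 = 2.87×10^-6 m⁴.
θ = (T/G)·Σ L_i/J_i = (1678/43.6×10⁹)·(0.411/5.26×10^-7 + 1.04/2.87×10^-6) = 0.04406 rad.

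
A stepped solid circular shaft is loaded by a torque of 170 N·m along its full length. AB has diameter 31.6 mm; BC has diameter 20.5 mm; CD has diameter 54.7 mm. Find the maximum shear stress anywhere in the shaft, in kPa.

Under the same torque, τ_max = 16T/(πd³) is largest where d is smallest — segment BC (d = 20.5 mm).
τ_max = 16·170.0/(π·(0.0205)³) = 1.005×10^8 Pa.

100000 kPa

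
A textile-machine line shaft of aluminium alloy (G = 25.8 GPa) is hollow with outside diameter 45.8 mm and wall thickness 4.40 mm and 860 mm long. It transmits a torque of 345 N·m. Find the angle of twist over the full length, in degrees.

2.66°

J = π(d_o⁴ − d_i⁴)/32 = π(0.0458⁴ − 0.0370⁴)/32 = 2.480×10^-7 m⁴.
θ = T·L/(G·J) = 345.0 × 0.860 / (25.8×10⁹ × 2.480×10^-7) = 0.04637 rad.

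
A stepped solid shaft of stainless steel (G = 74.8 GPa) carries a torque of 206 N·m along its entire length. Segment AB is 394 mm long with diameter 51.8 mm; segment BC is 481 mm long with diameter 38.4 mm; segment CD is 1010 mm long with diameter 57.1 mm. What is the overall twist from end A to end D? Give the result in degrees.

0.596°

J_AB = π(0.0518)⁴/32 = 7.07×10^-7 m⁴; J_BC = π(0.0384)⁴/32 = 2.13×10^-7 m⁴; J_CD = π(0.0571)⁴/32 = 1.04×10^-6 m⁴.
θ = (T/G)·Σ L_i/J_i = (206.0/74.8×10⁹)·(0.394/7.07×10^-7 + 0.481/2.13×10^-7 + 1.01/1.04×10^-6) = 0.01041 rad.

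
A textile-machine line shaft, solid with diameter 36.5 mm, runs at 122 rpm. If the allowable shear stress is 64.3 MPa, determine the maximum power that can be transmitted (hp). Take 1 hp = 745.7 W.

10.5 hp

J = πd⁴/32 = π(0.0365)⁴/32 = 1.742×10^-7 m⁴.
T_max = τ_allow·J/r = 6.43×10^7 × 1.742×10^-7 / 0.0182 = 613.9 N·m.
ω = 2π·122/60 = 12.78 rad/s, so P_max = T_max·ω = 7843 W.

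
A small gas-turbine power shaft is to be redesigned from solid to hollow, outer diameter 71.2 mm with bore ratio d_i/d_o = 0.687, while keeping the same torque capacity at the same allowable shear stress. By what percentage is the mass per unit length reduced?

37.5 %

Equal τ_max and T ⇒ the solid shaft needs d_s³ = d_o³(1−k⁴), so d_s = 71.2·(1−0.687⁴)^(1/3) = 65.46 mm.
Area ratio A_h/A_s = d_o²(1−k²)/d_s² = (1−k²)/(1−k⁴)^(2/3) = 0.6246.
Mass saving = 1 − 0.6246 = 37.5 %.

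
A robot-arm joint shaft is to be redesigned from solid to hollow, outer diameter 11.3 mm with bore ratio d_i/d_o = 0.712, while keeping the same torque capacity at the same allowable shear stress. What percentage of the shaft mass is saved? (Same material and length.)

39.9 %

Equal τ_max and T ⇒ the solid shaft needs d_s³ = d_o³(1−k⁴), so d_s = 11.3·(1−0.712⁴)^(1/3) = 10.23 mm.
Area ratio A_h/A_s = d_o²(1−k²)/d_s² = (1−k²)/(1−k⁴)^(2/3) = 0.6010.
Mass saving = 1 − 0.6010 = 39.9 %.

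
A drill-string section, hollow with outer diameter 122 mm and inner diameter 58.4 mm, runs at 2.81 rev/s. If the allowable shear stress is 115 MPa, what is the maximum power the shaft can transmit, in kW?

686 kW

J = π(d_o⁴ − d_i⁴)/32 = π(0.122⁴ − 0.0584⁴)/32 = 2.061×10^-5 m⁴.
T_max = τ_allow·J/r = 1.15×10^8 × 2.061×10^-5 / 0.0610 = 38850 N·m.
ω = 2π·2.81 = 17.66 rad/s, so P_max = T_max·ω = 6.859×10^5 W.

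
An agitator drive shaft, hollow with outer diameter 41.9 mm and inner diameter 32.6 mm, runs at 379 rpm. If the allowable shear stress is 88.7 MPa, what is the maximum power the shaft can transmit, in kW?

32.2 kW

J = π(d_o⁴ − d_i⁴)/32 = π(0.0419⁴ − 0.0326⁴)/32 = 1.917×10^-7 m⁴.
T_max = τ_allow·J/r = 8.87×10^7 × 1.917×10^-7 / 0.0209 = 811.7 N·m.
ω = 2π·379/60 = 39.69 rad/s, so P_max = T_max·ω = 3.221×10^4 W.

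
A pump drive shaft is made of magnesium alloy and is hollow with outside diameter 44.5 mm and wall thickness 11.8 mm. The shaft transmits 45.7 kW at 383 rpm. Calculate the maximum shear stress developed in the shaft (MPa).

ω = 2π·383/60 = 40.11 rad/s, so T = P/ω = 45.7×10³ / 40.11 = 1139 N·m.
J = π(d_o⁴ − d_i⁴)/32 = π(0.0445⁴ − 0.0209⁴)/32 = 3.662×10^-7 m⁴.
τ_max = T·r/J = 1139 × 0.0222 / 3.662×10^-7 = 6.922×10^7 Pa.

69.2 MPa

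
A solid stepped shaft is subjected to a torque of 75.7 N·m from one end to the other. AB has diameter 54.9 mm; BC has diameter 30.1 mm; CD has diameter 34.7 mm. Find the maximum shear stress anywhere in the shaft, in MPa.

14.1 MPa

Under the same torque, τ_max = 16T/(πd³) is largest where d is smallest — segment BC (d = 30.1 mm).
τ_max = 16·75.70/(π·(0.0301)³) = 1.414×10^7 Pa.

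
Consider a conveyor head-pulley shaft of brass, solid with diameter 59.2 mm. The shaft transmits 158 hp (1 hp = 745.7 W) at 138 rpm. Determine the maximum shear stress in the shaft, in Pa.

ω = 2π·138/60 = 14.45 rad/s, so T = P/ω = 158×745.7 / 14.45 = 8153 N·m.
J = πd⁴/32 = π(0.0592)⁴/32 = 1.206×10^-6 m⁴.
τ_max = T·r/J = 8153 × 0.0296 / 1.206×10^-6 = 2.001×10^8 Pa.

2.00e8 Pa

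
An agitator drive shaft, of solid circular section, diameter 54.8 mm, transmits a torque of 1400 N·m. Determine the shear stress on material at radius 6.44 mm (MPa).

10.2 MPa

J = πd⁴/32 = π(0.0548)⁴/32 = 8.854×10^-7 m⁴.
Shear stress varies linearly with radius: τ = T·r/J = 1400 × 0.00644 / 8.854×10^-7 = 1.018×10^7 Pa.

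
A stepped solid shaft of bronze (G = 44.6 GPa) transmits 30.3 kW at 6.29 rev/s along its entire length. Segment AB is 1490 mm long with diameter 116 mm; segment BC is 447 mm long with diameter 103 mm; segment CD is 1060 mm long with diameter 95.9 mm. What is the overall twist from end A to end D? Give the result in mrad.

4.33 mrad

ω = 2π·6.29 = 39.52 rad/s, so T = P/ω = 30.3×10³ / 39.52 = 766.7 N·m.
J_AB = π(0.116)⁴/32 = 1.78×10^-5 m⁴; J_BC = π(0.103)⁴/32 = 1.10×10^-5 m⁴; J_CD = π(0.0959)⁴/32 = 8.30×10^-6 m⁴.
θ = (T/G)·Σ L_i/J_i = (766.7/44.6×10⁹)·(1.49/1.78×10^-5 + 0.447/1.10×10^-5 + 1.06/8.30×10^-6) = 4.331×10^-3 rad.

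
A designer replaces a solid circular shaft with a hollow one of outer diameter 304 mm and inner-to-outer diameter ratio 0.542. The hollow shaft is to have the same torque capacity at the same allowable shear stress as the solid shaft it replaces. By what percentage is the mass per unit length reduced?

25.0 %

Equal τ_max and T ⇒ the solid shaft needs d_s³ = d_o³(1−k⁴), so d_s = 304·(1−0.542⁴)^(1/3) = 295.0 mm.
Area ratio A_h/A_s = d_o²(1−k²)/d_s² = (1−k²)/(1−k⁴)^(2/3) = 0.7500.
Mass saving = 1 − 0.7500 = 25.0 %.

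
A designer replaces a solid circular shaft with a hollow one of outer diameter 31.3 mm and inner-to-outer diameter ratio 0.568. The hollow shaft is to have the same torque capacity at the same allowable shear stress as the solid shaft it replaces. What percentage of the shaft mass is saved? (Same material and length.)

27.1 %

Equal τ_max and T ⇒ the solid shaft needs d_s³ = d_o³(1−k⁴), so d_s = 31.3·(1−0.568⁴)^(1/3) = 30.17 mm.
Area ratio A_h/A_s = d_o²(1−k²)/d_s² = (1−k²)/(1−k⁴)^(2/3) = 0.7289.
Mass saving = 1 − 0.7289 = 27.1 %.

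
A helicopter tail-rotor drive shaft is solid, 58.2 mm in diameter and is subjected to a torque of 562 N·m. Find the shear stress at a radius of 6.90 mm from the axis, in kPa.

3440 kPa

J = πd⁴/32 = π(0.0582)⁴/32 = 1.126×10^-6 m⁴.
Shear stress varies linearly with radius: τ = T·r/J = 562.0 × 0.00690 / 1.126×10^-6 = 3.443×10^6 Pa.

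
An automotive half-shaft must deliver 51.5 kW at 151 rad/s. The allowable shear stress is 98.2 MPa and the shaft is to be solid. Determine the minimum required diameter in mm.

ω = 151 rad/s, so T = P/ω = 51.5×10³ / 151.0 = 341.1 N·m.
For a solid shaft τ_max = 16T/(πd³), so d = (16T/(π τ_allow))^(1/3) = (16·341.1/(π·9.82×10^7))^(1/3) = 0.02606 m.

26.1 mm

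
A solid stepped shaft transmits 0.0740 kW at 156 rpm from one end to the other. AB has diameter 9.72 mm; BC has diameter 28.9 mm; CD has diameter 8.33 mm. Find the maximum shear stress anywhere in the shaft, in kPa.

ω = 2π·156/60 = 16.34 rad/s, so T = P/ω = 0.0740×10³ / 16.34 = 4.530 N·m.
Under the same torque, τ_max = 16T/(πd³) is largest where d is smallest — segment CD (d = 8.33 mm).
τ_max = 16·4.530/(π·(0.00833)³) = 3.991×10^7 Pa.

39900 kPa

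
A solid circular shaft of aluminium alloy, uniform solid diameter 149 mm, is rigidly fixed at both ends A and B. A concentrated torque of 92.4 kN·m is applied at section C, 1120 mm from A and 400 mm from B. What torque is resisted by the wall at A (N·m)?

With uniform GJ and both ends fixed, compatibility θ_AC = θ_CB gives T_A·a = T_B·b, together with T_A + T_B = T₀.
T_A = T₀·b/(a+b) = 92400·400/1520 = 24320 N·m; T_B = 68080 N·m.

24300 N·m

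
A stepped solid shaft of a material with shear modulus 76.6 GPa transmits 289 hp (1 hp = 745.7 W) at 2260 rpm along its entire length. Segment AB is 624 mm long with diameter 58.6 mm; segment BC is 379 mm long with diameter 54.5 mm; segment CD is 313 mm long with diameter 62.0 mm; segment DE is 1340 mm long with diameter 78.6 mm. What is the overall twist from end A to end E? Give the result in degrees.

1.06°

ω = 2π·2260/60 = 236.7 rad/s, so T = P/ω = 289×745.7 / 236.7 = 910.6 N·m.
J_AB = π(0.0586)⁴/32 = 1.16×10^-6 m⁴; J_BC = π(0.0545)⁴/32 = 8.66×10^-7 m⁴; J_CD = π(0.0620)⁴/32 = 1.45×10^-6 m⁴; J_DE = π(0.0786)⁴/32 = 3.75×10^-6 m⁴.
θ = (T/G)·Σ L_i/J_i = (910.6/76.6×10⁹)·(0.624/1.16×10^-6 + 0.379/8.66×10^-7 + 0.313/1.45×10^-6 + 1.34/3.75×10^-6) = 0.01843 rad.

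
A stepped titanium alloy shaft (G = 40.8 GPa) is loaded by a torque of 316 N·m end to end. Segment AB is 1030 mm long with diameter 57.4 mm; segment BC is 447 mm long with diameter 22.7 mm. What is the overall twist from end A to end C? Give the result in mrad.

J_AB = π(0.0574)⁴/32 = 1.07×10^-6 m⁴; J_BC = π(0.0227)⁴/32 = 2.61×10^-8 m⁴.
θ = (T/G)·Σ L_i/J_i = (316.0/40.8×10⁹)·(1.03/1.07×10^-6 + 0.447/2.61×10^-8) = 0.1403 rad.

140 mrad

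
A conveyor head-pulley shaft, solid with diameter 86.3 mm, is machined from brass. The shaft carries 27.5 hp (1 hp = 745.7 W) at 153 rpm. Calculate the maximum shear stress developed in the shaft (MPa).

ω = 2π·153/60 = 16.02 rad/s, so T = P/ω = 27.5×745.7 / 16.02 = 1280 N·m.
J = πd⁴/32 = π(0.0863)⁴/32 = 5.446×10^-6 m⁴.
τ_max = T·r/J = 1280 × 0.0432 / 5.446×10^-6 = 1.014×10^7 Pa.

10.1 MPa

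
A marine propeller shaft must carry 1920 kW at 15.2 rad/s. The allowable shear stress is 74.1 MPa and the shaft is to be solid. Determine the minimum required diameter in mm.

ω = 15.2 rad/s, so T = P/ω = 1920×10³ / 15.20 = 126300 N·m.
For a solid shaft τ_max = 16T/(πd³), so d = (16T/(π τ_allow))^(1/3) = (16·126300/(π·7.41×10^7))^(1/3) = 0.2055 m.

206 mm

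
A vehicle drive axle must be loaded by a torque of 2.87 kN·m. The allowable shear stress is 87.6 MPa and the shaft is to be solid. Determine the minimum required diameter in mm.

55.1 mm

For a solid shaft τ_max = 16T/(πd³), so d = (16T/(π τ_allow))^(1/3) = (16·2870/(π·8.76×10^7))^(1/3) = 0.05505 m.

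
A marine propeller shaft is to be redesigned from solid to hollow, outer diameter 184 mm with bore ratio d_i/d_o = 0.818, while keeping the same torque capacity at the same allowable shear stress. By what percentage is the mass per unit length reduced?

Equal τ_max and T ⇒ the solid shaft needs d_s³ = d_o³(1−k⁴), so d_s = 184·(1−0.818⁴)^(1/3) = 151.0 mm.
Area ratio A_h/A_s = d_o²(1−k²)/d_s² = (1−k²)/(1−k⁴)^(2/3) = 0.4915.
Mass saving = 1 − 0.4915 = 50.8 %.

50.8 %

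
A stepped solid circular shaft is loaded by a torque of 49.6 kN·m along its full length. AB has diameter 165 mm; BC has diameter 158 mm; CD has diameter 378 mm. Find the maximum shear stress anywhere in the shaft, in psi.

9290 psi

Under the same torque, τ_max = 16T/(πd³) is largest where d is smallest — segment BC (d = 158 mm).
τ_max = 16·49600/(π·(0.158)³) = 6.404×10^7 Pa.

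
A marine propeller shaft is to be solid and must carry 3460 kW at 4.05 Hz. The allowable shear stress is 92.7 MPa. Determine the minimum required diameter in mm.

ω = 2π·4.05 = 25.45 rad/s, so T = P/ω = 3460×10³ / 25.45 = 136000 N·m.
For a solid shaft τ_max = 16T/(πd³), so d = (16T/(π τ_allow))^(1/3) = (16·136000/(π·9.27×10^7))^(1/3) = 0.1955 m.

195 mm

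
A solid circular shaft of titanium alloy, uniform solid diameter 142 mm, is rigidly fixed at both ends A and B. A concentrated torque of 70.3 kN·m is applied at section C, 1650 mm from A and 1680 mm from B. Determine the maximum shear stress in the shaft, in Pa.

6.31e7 Pa

With uniform GJ and both ends fixed, compatibility θ_AC = θ_CB gives T_A·a = T_B·b, together with T_A + T_B = T₀.
T_A = T₀·b/(a+b) = 70300·1680/3330 = 35470 N·m; T_B = 34830 N·m.
τ in each portion: τ_AC = 6.31×10^7 Pa, τ_CB = 6.20×10^7 Pa; maximum is in AC.
τ_max = T_AC·r/J = 35470·0.0710/3.99×10^-5 = 6.308×10^7 Pa.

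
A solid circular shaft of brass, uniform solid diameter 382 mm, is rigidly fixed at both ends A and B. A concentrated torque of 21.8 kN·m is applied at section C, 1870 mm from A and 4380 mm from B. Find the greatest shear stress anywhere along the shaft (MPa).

With uniform GJ and both ends fixed, compatibility θ_AC = θ_CB gives T_A·a = T_B·b, together with T_A + T_B = T₀.
T_A = T₀·b/(a+b) = 21800·4380/6250 = 15280 N·m; T_B = 6523 N·m.
τ in each portion: τ_AC = 1.40×10^6 Pa, τ_CB = 5.96×10^5 Pa; maximum is in AC.
τ_max = T_AC·r/J = 15280·0.191/2.09×10^-3 = 1.396×10^6 Pa.

1.40 MPa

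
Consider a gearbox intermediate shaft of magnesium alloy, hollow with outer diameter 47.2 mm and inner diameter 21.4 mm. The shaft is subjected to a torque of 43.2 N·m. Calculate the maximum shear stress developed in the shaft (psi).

317 psi

J = π(d_o⁴ − d_i⁴)/32 = π(0.0472⁴ − 0.0214⁴)/32 = 4.667×10^-7 m⁴.
τ_max = T·r/J = 43.20 × 0.0236 / 4.667×10^-7 = 2.185×10^6 Pa.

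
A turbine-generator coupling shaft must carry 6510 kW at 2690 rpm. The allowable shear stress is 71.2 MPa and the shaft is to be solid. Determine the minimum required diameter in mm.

ω = 2π·2690/60 = 281.7 rad/s, so T = P/ω = 6510×10³ / 281.7 = 23110 N·m.
For a solid shaft τ_max = 16T/(πd³), so d = (16T/(π τ_allow))^(1/3) = (16·23110/(π·7.12×10^7))^(1/3) = 0.1182 m.

118 mm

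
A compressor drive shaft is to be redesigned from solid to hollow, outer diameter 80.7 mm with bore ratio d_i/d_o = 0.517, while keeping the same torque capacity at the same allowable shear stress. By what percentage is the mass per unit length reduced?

Equal τ_max and T ⇒ the solid shaft needs d_s³ = d_o³(1−k⁴), so d_s = 80.7·(1−0.517⁴)^(1/3) = 78.73 mm.
Area ratio A_h/A_s = d_o²(1−k²)/d_s² = (1−k²)/(1−k⁴)^(2/3) = 0.7698.
Mass saving = 1 − 0.7698 = 23.0 %.

23.0 %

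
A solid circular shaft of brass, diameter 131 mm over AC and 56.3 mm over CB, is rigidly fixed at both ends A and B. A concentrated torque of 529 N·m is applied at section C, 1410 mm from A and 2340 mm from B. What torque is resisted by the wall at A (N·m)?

Compatibility: T_A·a/J_AC = T_B·b/J_CB with T_A + T_B = T₀.
J_AC = 2.89×10^-5 m⁴, J_CB = 9.86×10^-7 m⁴, so T_A = T₀·(J_AC/a)/((J_AC/a)+(J_CB/b)) = 518.3 N·m, T_B = 10.66 N·m.

518 N·m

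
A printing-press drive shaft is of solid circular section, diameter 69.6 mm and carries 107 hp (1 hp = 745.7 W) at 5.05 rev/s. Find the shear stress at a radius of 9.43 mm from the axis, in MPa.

10.3 MPa

ω = 2π·5.05 = 31.73 rad/s, so T = P/ω = 107×745.7 / 31.73 = 2515 N·m.
J = πd⁴/32 = π(0.0696)⁴/32 = 2.304×10^-6 m⁴.
Shear stress varies linearly with radius: τ = T·r/J = 2515 × 0.00943 / 2.304×10^-6 = 1.029×10^7 Pa.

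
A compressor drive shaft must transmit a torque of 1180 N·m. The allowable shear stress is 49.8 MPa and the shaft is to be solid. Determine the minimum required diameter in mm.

For a solid shaft τ_max = 16T/(πd³), so d = (16T/(π τ_allow))^(1/3) = (16·1180/(π·4.98×10^7))^(1/3) = 0.04942 m.

49.4 mm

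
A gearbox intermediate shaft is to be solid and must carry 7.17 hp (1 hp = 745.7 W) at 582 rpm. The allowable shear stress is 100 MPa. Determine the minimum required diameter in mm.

ω = 2π·582/60 = 60.95 rad/s, so T = P/ω = 7.17×745.7 / 60.95 = 87.73 N·m.
For a solid shaft τ_max = 16T/(πd³), so d = (16T/(π τ_allow))^(1/3) = (16·87.73/(π·1.00×10^8))^(1/3) = 0.01647 m.

16.5 mm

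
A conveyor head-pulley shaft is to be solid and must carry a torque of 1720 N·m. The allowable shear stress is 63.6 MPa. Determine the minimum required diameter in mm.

For a solid shaft τ_max = 16T/(πd³), so d = (16T/(π τ_allow))^(1/3) = (16·1720/(π·6.36×10^7))^(1/3) = 0.05164 m.

51.6 mm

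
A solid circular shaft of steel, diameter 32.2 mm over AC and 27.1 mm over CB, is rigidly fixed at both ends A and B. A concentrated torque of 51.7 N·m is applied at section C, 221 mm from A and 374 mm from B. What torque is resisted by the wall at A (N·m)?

39.9 N·m

Compatibility: T_A·a/J_AC = T_B·b/J_CB with T_A + T_B = T₀.
J_AC = 1.06×10^-7 m⁴, J_CB = 5.30×10^-8 m⁴, so T_A = T₀·(J_AC/a)/((J_AC/a)+(J_CB/b)) = 39.88 N·m, T_B = 11.82 N·m.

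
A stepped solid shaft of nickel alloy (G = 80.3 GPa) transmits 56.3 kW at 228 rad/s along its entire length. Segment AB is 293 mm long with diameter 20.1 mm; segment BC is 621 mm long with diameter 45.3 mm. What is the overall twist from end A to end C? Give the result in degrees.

ω = 228 rad/s, so T = P/ω = 56.3×10³ / 228.0 = 246.9 N·m.
J_AB = π(0.0201)⁴/32 = 1.60×10^-8 m⁴; J_BC = π(0.0453)⁴/32 = 4.13×10^-7 m⁴.
θ = (T/G)·Σ L_i/J_i = (246.9/80.3×10⁹)·(0.293/1.60×10^-8 + 0.621/4.13×10^-7) = 0.06085 rad.

3.49°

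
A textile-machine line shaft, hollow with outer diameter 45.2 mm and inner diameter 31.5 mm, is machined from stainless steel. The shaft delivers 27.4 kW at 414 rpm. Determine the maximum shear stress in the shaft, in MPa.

ω = 2π·414/60 = 43.35 rad/s, so T = P/ω = 27.4×10³ / 43.35 = 632.0 N·m.
J = π(d_o⁴ − d_i⁴)/32 = π(0.0452⁴ − 0.0315⁴)/32 = 3.131×10^-7 m⁴.
τ_max = T·r/J = 632.0 × 0.0226 / 3.131×10^-7 = 4.562×10^7 Pa.

45.6 MPa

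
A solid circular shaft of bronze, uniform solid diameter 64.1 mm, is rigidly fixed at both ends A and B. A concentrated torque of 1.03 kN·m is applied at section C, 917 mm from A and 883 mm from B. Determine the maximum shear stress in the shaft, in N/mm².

10.1 N/mm²

With uniform GJ and both ends fixed, compatibility θ_AC = θ_CB gives T_A·a = T_B·b, together with T_A + T_B = T₀.
T_A = T₀·b/(a+b) = 1030·883/1800 = 505.3 N·m; T_B = 524.7 N·m.
τ in each portion: τ_AC = 9.77×10^6 Pa, τ_CB = 1.01×10^7 Pa; maximum is in CB.
τ_max = T_CB·r/J = 524.7·0.0320/1.66×10^-6 = 1.015×10^7 Pa.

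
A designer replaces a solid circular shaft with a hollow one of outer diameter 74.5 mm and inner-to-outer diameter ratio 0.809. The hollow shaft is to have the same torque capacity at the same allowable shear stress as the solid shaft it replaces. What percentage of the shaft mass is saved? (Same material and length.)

Equal τ_max and T ⇒ the solid shaft needs d_s³ = d_o³(1−k⁴), so d_s = 74.5·(1−0.809⁴)^(1/3) = 61.83 mm.
Area ratio A_h/A_s = d_o²(1−k²)/d_s² = (1−k²)/(1−k⁴)^(2/3) = 0.5016.
Mass saving = 1 − 0.5016 = 49.8 %.

49.8 %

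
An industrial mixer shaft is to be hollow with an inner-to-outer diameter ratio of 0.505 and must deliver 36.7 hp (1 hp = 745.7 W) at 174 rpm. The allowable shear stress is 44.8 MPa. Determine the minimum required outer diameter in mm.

56.7 mm

ω = 2π·174/60 = 18.22 rad/s, so T = P/ω = 36.7×745.7 / 18.22 = 1502 N·m.
For a hollow shaft with d_i/d_o = 0.505: τ_max = 16T/(π d_o³ (1−k⁴)), so d_o = [16T/(π τ_allow (1−k⁴))]^(1/3) = [16·1502/(π·4.48×10^7·0.9350)]^(1/3) = 0.05673 m.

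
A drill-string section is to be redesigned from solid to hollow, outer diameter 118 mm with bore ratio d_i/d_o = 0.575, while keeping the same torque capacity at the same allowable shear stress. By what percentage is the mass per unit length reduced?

Equal τ_max and T ⇒ the solid shaft needs d_s³ = d_o³(1−k⁴), so d_s = 118·(1−0.575⁴)^(1/3) = 113.5 mm.
Area ratio A_h/A_s = d_o²(1−k²)/d_s² = (1−k²)/(1−k⁴)^(2/3) = 0.7231.
Mass saving = 1 − 0.7231 = 27.7 %.

27.7 %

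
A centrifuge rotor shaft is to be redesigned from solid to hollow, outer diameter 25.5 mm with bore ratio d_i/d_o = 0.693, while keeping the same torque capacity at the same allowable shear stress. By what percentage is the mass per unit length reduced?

Equal τ_max and T ⇒ the solid shaft needs d_s³ = d_o³(1−k⁴), so d_s = 25.5·(1−0.693⁴)^(1/3) = 23.37 mm.
Area ratio A_h/A_s = d_o²(1−k²)/d_s² = (1−k²)/(1−k⁴)^(2/3) = 0.6190.
Mass saving = 1 − 0.6190 = 38.1 %.

38.1 %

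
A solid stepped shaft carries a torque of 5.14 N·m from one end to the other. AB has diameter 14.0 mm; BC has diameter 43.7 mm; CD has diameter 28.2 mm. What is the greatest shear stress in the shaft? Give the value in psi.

Under the same torque, τ_max = 16T/(πd³) is largest where d is smallest — segment AB (d = 14.0 mm).
τ_max = 16·5.140/(π·(0.0140)³) = 9.540×10^6 Pa.

1380 psi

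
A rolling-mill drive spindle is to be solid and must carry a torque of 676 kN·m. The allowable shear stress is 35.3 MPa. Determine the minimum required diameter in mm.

460 mm

For a solid shaft τ_max = 16T/(πd³), so d = (16T/(π τ_allow))^(1/3) = (16·676000/(π·3.53×10^7))^(1/3) = 0.4603 m.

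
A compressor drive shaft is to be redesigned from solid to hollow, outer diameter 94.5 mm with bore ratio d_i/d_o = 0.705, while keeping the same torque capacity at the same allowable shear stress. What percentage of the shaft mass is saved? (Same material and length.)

39.2 %

Equal τ_max and T ⇒ the solid shaft needs d_s³ = d_o³(1−k⁴), so d_s = 94.5·(1−0.705⁴)^(1/3) = 85.97 mm.
Area ratio A_h/A_s = d_o²(1−k²)/d_s² = (1−k²)/(1−k⁴)^(2/3) = 0.6077.
Mass saving = 1 − 0.6077 = 39.2 %.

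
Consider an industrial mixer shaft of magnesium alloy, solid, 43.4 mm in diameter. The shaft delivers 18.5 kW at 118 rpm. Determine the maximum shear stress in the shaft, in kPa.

ω = 2π·118/60 = 12.36 rad/s, so T = P/ω = 18.5×10³ / 12.36 = 1497 N·m.
J = πd⁴/32 = π(0.0434)⁴/32 = 3.483×10^-7 m⁴.
τ_max = T·r/J = 1497 × 0.0217 / 3.483×10^-7 = 9.327×10^7 Pa.

93300 kPa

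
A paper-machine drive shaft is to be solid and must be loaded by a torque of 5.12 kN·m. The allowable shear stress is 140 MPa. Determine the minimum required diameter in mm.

57.1 mm

For a solid shaft τ_max = 16T/(πd³), so d = (16T/(π τ_allow))^(1/3) = (16·5120/(π·1.40×10^8))^(1/3) = 0.05711 m.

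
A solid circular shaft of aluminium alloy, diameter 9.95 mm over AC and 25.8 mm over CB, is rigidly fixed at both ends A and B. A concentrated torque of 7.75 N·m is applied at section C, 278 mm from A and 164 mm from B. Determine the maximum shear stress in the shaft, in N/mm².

Compatibility: T_A·a/J_AC = T_B·b/J_CB with T_A + T_B = T₀.
J_AC = 9.62×10^-10 m⁴, J_CB = 4.35×10^-8 m⁴, so T_A = T₀·(J_AC/a)/((J_AC/a)+(J_CB/b)) = 0.09984 N·m, T_B = 7.650 N·m.
τ in each portion: τ_AC = 5.16×10^5 Pa, τ_CB = 2.27×10^6 Pa; maximum is in CB.
τ_max = T_CB·r/J = 7.650·0.0129/4.35×10^-8 = 2.269×10^6 Pa.

2.27 N/mm²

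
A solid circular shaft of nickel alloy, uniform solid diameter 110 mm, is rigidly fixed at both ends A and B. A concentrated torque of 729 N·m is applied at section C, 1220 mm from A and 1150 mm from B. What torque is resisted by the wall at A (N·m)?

354 N·m

With uniform GJ and both ends fixed, compatibility θ_AC = θ_CB gives T_A·a = T_B·b, together with T_A + T_B = T₀.
T_A = T₀·b/(a+b) = 729.0·1150/2370 = 353.7 N·m; T_B = 375.3 N·m.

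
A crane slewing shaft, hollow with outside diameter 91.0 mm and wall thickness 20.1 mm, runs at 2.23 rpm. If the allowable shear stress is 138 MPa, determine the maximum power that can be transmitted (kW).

4.31 kW

J = π(d_o⁴ − d_i⁴)/32 = π(0.0910⁴ − 0.0508⁴)/32 = 6.079×10^-6 m⁴.
T_max = τ_allow·J/r = 1.38×10^8 × 6.079×10^-6 / 0.0455 = 18440 N·m.
ω = 2π·2.23/60 = 0.2335 rad/s, so P_max = T_max·ω = 4305 W.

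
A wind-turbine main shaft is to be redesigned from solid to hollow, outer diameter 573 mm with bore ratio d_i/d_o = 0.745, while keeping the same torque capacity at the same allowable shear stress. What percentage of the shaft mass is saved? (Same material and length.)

Equal τ_max and T ⇒ the solid shaft needs d_s³ = d_o³(1−k⁴), so d_s = 573·(1−0.745⁴)^(1/3) = 506.8 mm.
Area ratio A_h/A_s = d_o²(1−k²)/d_s² = (1−k²)/(1−k⁴)^(2/3) = 0.5688.
Mass saving = 1 − 0.5688 = 43.1 %.

43.1 %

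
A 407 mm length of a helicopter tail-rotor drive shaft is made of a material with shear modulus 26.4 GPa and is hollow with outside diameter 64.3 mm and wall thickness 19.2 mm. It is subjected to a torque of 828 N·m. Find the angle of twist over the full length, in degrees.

0.448°

J = π(d_o⁴ − d_i⁴)/32 = π(0.0643⁴ − 0.0259⁴)/32 = 1.634×10^-6 m⁴.
θ = T·L/(G·J) = 828.0 × 0.407 / (26.4×10⁹ × 1.634×10^-6) = 7.812×10^-3 rad.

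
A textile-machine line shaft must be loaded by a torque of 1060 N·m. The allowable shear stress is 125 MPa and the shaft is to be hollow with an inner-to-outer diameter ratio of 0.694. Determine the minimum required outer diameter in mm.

38.3 mm

For a hollow shaft with d_i/d_o = 0.694: τ_max = 16T/(π d_o³ (1−k⁴)), so d_o = [16T/(π τ_allow (1−k⁴))]^(1/3) = [16·1060/(π·1.25×10^8·0.7680)]^(1/3) = 0.03831 m.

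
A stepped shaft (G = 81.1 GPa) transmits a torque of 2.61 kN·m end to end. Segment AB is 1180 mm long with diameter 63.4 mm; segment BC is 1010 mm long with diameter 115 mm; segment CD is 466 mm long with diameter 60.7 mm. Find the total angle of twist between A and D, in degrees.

J_AB = π(0.0634)⁴/32 = 1.59×10^-6 m⁴; J_BC = π(0.115)⁴/32 = 1.72×10^-5 m⁴; J_CD = π(0.0607)⁴/32 = 1.33×10^-6 m⁴.
θ = (T/G)·Σ L_i/J_i = (2610/81.1×10⁹)·(1.18/1.59×10^-6 + 1.01/1.72×10^-5 + 0.466/1.33×10^-6) = 0.03709 rad.

2.12°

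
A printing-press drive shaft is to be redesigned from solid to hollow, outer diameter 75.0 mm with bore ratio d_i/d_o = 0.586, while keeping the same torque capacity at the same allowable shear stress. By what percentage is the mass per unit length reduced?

28.6 %

Equal τ_max and T ⇒ the solid shaft needs d_s³ = d_o³(1−k⁴), so d_s = 75.0·(1−0.586⁴)^(1/3) = 71.93 mm.
Area ratio A_h/A_s = d_o²(1−k²)/d_s² = (1−k²)/(1−k⁴)^(2/3) = 0.7139.
Mass saving = 1 − 0.7139 = 28.6 %.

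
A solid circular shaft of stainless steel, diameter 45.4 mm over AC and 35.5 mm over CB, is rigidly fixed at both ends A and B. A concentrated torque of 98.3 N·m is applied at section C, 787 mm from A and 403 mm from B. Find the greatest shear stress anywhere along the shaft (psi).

685 psi

Compatibility: T_A·a/J_AC = T_B·b/J_CB with T_A + T_B = T₀.
J_AC = 4.17×10^-7 m⁴, J_CB = 1.56×10^-7 m⁴, so T_A = T₀·(J_AC/a)/((J_AC/a)+(J_CB/b)) = 56.82 N·m, T_B = 41.48 N·m.
τ in each portion: τ_AC = 3.09×10^6 Pa, τ_CB = 4.72×10^6 Pa; maximum is in CB.
τ_max = T_CB·r/J = 41.48·0.0177/1.56×10^-7 = 4.722×10^6 Pa.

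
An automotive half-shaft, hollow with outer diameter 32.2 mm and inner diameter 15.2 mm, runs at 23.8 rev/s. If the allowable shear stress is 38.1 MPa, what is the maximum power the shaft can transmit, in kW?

35.5 kW

J = π(d_o⁴ − d_i⁴)/32 = π(0.0322⁴ − 0.0152⁴)/32 = 1.003×10^-7 m⁴.
T_max = τ_allow·J/r = 3.81×10^7 × 1.003×10^-7 / 0.0161 = 237.4 N·m.
ω = 2π·23.8 = 149.5 rad/s, so P_max = T_max·ω = 3.549×10^4 W.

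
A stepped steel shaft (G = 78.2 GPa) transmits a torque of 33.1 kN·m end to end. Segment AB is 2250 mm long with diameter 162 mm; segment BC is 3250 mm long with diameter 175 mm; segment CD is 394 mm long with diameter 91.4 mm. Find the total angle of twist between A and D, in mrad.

53.4 mrad

J_AB = π(0.162)⁴/32 = 6.76×10^-5 m⁴; J_BC = π(0.175)⁴/32 = 9.21×10^-5 m⁴; J_CD = π(0.0914)⁴/32 = 6.85×10^-6 m⁴.
θ = (T/G)·Σ L_i/J_i = (33100/78.2×10⁹)·(2.25/6.76×10^-5 + 3.25/9.21×10^-5 + 0.394/6.85×10^-6) = 0.05337 rad.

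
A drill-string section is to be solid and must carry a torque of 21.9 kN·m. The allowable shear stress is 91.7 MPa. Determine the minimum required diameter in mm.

For a solid shaft τ_max = 16T/(πd³), so d = (16T/(π τ_allow))^(1/3) = (16·21900/(π·9.17×10^7))^(1/3) = 0.1067 m.

107 mm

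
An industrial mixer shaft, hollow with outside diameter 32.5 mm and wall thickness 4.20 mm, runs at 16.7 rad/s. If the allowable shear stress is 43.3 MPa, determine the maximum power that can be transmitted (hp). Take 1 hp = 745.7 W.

4.56 hp

J = π(d_o⁴ − d_i⁴)/32 = π(0.0325⁴ − 0.0241⁴)/32 = 7.641×10^-8 m⁴.
T_max = τ_allow·J/r = 4.33×10^7 × 7.641×10^-8 / 0.0163 = 203.6 N·m.
ω = 16.7 rad/s, so P_max = T_max·ω = 3400 W.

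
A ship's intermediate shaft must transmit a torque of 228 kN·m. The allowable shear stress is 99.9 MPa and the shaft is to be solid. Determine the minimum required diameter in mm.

227 mm

For a solid shaft τ_max = 16T/(πd³), so d = (16T/(π τ_allow))^(1/3) = (16·228000/(π·9.99×10^7))^(1/3) = 0.2265 m.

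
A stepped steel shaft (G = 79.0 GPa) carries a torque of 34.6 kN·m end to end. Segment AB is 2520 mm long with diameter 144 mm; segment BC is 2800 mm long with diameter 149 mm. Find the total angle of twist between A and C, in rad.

0.0515 rad

J_AB = π(0.144)⁴/32 = 4.22×10^-5 m⁴; J_BC = π(0.149)⁴/32 = 4.84×10^-5 m⁴.
θ = (T/G)·Σ L_i/J_i = (34600/79.0×10⁹)·(2.52/4.22×10^-5 + 2.80/4.84×10^-5) = 0.05149 rad.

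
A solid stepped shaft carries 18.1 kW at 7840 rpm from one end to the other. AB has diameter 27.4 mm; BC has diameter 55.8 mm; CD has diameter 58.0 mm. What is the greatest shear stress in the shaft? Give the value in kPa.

ω = 2π·7840/60 = 821.0 rad/s, so T = P/ω = 18.1×10³ / 821.0 = 22.05 N·m.
Under the same torque, τ_max = 16T/(πd³) is largest where d is smallest — segment AB (d = 27.4 mm).
τ_max = 16·22.05/(π·(0.0274)³) = 5.458×10^6 Pa.

5460 kPa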